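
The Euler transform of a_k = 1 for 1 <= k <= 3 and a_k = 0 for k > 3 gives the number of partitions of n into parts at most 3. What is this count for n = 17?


Partitions of 17 into parts at most 3:
Using generating function (1-x)^(-1)(1-x^2)^(-1)(1-x^3)^(-1),
the coefficient of x^17 = 33

33


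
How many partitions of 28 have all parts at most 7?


Using the generating function (1-x)^(-1)(1-x^2)^(-1)...(1-x^7)^(-1),
the coefficient of x^28 counts these restricted partitions.
Result = 1367

1367


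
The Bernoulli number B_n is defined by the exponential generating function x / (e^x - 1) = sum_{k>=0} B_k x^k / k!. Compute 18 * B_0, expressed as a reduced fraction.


Bernoulli numbers can also be computed recursively via B_0 = 1 and sum_{j=0}^{m} C(m+1, j) B_j = 0 for m >= 1. Odd-index Bernoulli numbers vanish for k >= 3.
Computing B_0 = 1, so 18 * B_0 = 18 * 1 = 18.

18


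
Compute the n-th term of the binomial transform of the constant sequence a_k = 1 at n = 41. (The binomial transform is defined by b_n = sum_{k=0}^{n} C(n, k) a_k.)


With a_k = 1 for all k, b_n = sum_{k=0}^{n} C(n, k) = 2^n by the binomial theorem.
For n = 41: 2^41 = 2199023255552.

2199023255552


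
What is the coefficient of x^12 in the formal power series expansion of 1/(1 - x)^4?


The expansion 1/(1 - x)^r = sum_{k>=0} C(k + r - 1, r - 1) x^k follows from the multiset / negative-binomial theorem (or from repeated differentiation of the geometric series).
For r = 4 and k = 12:
C(15, 3) = 1307674368000 / (6 * 479001600) = 455.

455


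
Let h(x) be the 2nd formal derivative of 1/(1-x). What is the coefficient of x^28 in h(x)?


Differentiating 2 times: d^2/dx^2 [1/(1-x)] = 2!/(1-x)^3.
The expansion 1/(1-x)^3 = sum_{k>=0} C(k+2, 2) x^k, so the coefficient of x^n in 2!/(1-x)^3 is 2! * C(n+2, 2).
For n = 28: 2 * C(30, 2) = 2 * 435 = 870

870


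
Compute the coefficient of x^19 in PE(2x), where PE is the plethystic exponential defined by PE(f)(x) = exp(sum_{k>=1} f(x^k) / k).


With f(x) = 2x, the exponent is sum_{k>=1} 2 x^k / k = 2 * (-ln(1 - x)). Exponentiating:
PE(2x) = exp(-2 ln(1 - x)) = 1/(1 - x)^2.
By the negative binomial expansion, [x^n] 1/(1 - x)^2 = C(n + 1, 1).
For n = 19: C(20, 1) = 20.

20


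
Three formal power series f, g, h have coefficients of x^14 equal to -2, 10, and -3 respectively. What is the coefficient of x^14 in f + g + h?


Series addition is componentwise:
-2 + 10 + -3
= 5

5


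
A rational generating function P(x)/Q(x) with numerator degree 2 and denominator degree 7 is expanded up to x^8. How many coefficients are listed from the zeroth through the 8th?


Expanding up to x^8 gives the coefficients for x^0, x^1, ..., x^8.
That is 8 + 1 = 9 coefficients in total.

9


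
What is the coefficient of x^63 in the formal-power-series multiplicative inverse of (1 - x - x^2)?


Let the inverse be f(x) = sum_{k>=0} a_k x^k. From f(x) * (1 - x - x^2) = 1 and matching coefficients:
 x^0: a_0 = 1.
 x^1: a_1 - a_0 = 0, so a_1 = 1.
 x^k (k >= 2): a_k - a_{k-1} - a_{k-2} = 0, i.e. a_k = a_{k-1} + a_{k-2}.
This is the Fibonacci-type recurrence shifted so that a_0 = a_1 = 1.
Iterating: a_0=1, a_1=1, a_2=2, a_3=3, a_4=5, a_5=8, a_6=13, a_7=21, a_8=34, a_9=55, ...
a_63 = 10610209857723.

10610209857723


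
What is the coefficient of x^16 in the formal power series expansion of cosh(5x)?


The Maclaurin series is cosh(t) = sum_{m>=0} t^(2m) / (2m)!, so substituting t = 5x, only even powers of x are nonzero, with coefficient of x^(2m) equal to 5^(2m) / (2m)!.
For x^16 the coefficient is 5^16/16! = 152587890625/20922789888000 = 1220703125/167382319104.

1220703125/167382319104


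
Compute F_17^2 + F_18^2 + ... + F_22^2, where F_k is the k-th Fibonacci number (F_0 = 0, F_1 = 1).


There is a standard identity sum_{k=0}^{N} F_k^2 = F_N * F_{N+1} (proved inductively from the telescoping relation F_k^2 = F_k F_{k+1} - F_{k-1} F_k). Then
sum_{k=17}^{22} F_k^2 = F_22 F_23 - F_16 F_17.
Computing: F_22 = 17711, F_23 = 28657, F_16 = 987, F_17 = 1597.
Sum = 17711 * 28657 - 987 * 1597 = 505967888.

505967888


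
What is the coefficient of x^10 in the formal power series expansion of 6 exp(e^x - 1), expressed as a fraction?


exp(e^x - 1) is the exponential generating function for the Bell numbers Bell_k: exp(e^x - 1) = sum_{k>=0} Bell_k x^k / k!.
So the coefficient of x^10 in 6 exp(e^x - 1) is 6 Bell_10 / 10!.
Computing: Bell_10 = 115975 and 10! = 3628800, giving
6 * 115975/3628800 = 4639/24192.

4639/24192


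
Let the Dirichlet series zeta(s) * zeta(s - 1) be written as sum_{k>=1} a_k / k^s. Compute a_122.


Convolution gives a_k = sum_{d | k} d * 1 = sum_{d | k} d = sigma(k), the sum of positive divisors of k.
For k = 122, the divisors are 1, 2, 61, 122, so
sigma(122) = 1 + 2 + 61 + 122 = 186.

186


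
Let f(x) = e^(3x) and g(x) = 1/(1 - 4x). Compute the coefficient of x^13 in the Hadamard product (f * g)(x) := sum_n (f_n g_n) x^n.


Expanding: f_k = 3^k/k! (from e^(3x)) and g_k = 4^k (from 1/(1 - 4x)). So the Hadamard coefficient (f * g)_k = 3^k 4^k / k! = (12)^k / k!.
For k = 13: 12^13/13! = 106993205379072/6227020800 = 429981696/25025.

429981696/25025


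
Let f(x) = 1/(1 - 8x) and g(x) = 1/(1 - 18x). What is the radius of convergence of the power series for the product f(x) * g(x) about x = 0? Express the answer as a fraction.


The radius of 1/(1 - 8x) is 1/8 (nearest singularity at x = 1/8), and the radius of 1/(1 - 18x) is 1/18.
The product f(x)*g(x) = 1/((1 - 8x)(1 - 18x)) has singularities at both 1/8 and 1/18, so its radius of convergence is the distance to the nearest one:
min(1/8, 1/18) = 1/18.

1/18


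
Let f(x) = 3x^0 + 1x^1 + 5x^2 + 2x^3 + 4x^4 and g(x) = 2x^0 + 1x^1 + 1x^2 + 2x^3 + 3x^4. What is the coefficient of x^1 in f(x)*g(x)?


Cauchy product at x^1:
3*1 + 1*2
= 5

5


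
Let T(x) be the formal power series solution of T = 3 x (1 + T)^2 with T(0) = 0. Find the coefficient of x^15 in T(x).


Apply the Lagrange inversion formula: if T = 3 x * phi(T) with phi(t) = (1 + t)^2, then [x^n] T = 3^n * (1/n) [t^(n-1)] phi(t)^n = 3^n * (1/n) [t^(n-1)] (1 + t)^(2n) = 3^n * (1/n) C(2n, n-1).
Using the identity C(2n, n-1) = C(2n, n) * n / (n+1), the unscaled factor equals C(2n, n) / (n+1) = C_n, the n-th Catalan number.
For n = 15: C_15 = C(30, 15) / 16 = 155117520/16 = 9694845.
With the 3^15 = 14348907 factor, the coefficient is 14348907 * 9694845 = 139110429284415.

139110429284415


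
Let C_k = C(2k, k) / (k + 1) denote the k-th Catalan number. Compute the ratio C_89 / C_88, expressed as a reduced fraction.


Using C_k = (2k)! / (k! (k+1)!), the ratio C_{k+1}/C_k simplifies to
C_{k+1}/C_k = [(2k+2)! / ((k+1)! (k+2)!)] * [k! (k+1)! / (2k)!]
 = (2k+2)(2k+1) / ((k+1)(k+2)) = 2(2k+1) / (k+2).
For k = 88: 2(2*88 + 1) / (88 + 2) = 354/90 = 59/15.

59/15


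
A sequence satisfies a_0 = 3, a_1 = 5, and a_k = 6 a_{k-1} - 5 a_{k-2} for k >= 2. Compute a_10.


The characteristic equation is t^2 - 6 t + 5 = 0, with roots r_1 = 5 and r_2 = 1 (so c_1 = r_1 + r_2, c_2 = -r_1 r_2 as required).
One can use the closed form a_n = A r_1^n + B r_2^n, but direct iteration is more reliable:
a_0 = 3, a_1 = 5, a_2 = 15, a_3 = 65, a_4 = 315, a_5 = 1565, a_6 = 7815, a_7 = 39065, a_8 = 195315, a_9 = 976565, a_10 = 4882815.
So a_10 = 4882815.

4882815


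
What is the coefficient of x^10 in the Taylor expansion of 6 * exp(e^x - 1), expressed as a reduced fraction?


exp(e^x - 1) = sum_{k>=0} Bell_k x^k / k!, where Bell_k is the k-th Bell number.
So the coefficient of x^10 is 6 * Bell_10 / 10!.
Computing: Bell_10 = 115975 and 10! = 3628800, giving
6 * 115975/3628800 = 4639/24192.

4639/24192


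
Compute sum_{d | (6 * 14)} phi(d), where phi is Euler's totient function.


First, 6 * 14 = 84. One classical identity is sum_{d | n} phi(d) = n (each k in [1, n] has a unique gcd with n, and among the k's with gcd(k, n) = n/d there are phi(d) of them). So the sum equals 84. We also verify directly:
Divisors of 84: 1, 2, 3, 4, 6, 7, 12, 14, 21, 28, 42, 84.
phi values: 1, 1, 2, 2, 2, 6, 4, 6, 12, 12, 12, 24.
Sum = 84.

84


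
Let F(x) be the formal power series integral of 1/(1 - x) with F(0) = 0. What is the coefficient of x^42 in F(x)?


1/(1 - x) = sum_{k>=0} x^k. Integrating termwise and using F(0) = 0 gives
F(x) = sum_{k>=0} x^(k+1) / (k+1) = sum_{m>=1} x^m / m = -ln(1 - x).
So the coefficient of x^42 is 1/42 = 1/42.

1/42


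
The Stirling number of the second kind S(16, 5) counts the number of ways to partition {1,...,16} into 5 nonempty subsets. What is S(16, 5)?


Using the explicit formula S(n,k) = (1/k!) sum_{j=0}^{k} (-1)^(k-j) C(k,j) j^n:
S(16, 5) = 1096190550
Equivalently, S(n,k) is n! times the coefficient of x^n in the EGF (e^x - 1)^k / k!.

1096190550


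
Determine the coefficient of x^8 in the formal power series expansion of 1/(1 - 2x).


The geometric series identity gives 1/(1 - c x) = sum_{k>=0} c^k x^k, so the coefficient of x^k is c^k.
Here c = 2 and k = 8.
Computing: 2^8 = 256

256


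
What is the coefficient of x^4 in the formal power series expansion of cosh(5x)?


The Maclaurin series is cosh(t) = sum_{m>=0} t^(2m) / (2m)!, so substituting t = 5x, only even powers of x are nonzero, with coefficient of x^(2m) equal to 5^(2m) / (2m)!.
For x^4 the coefficient is 5^4/4! = 625/24 = 625/24.

625/24


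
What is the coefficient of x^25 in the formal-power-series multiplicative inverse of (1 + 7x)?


The inverse is 1/(1 + 7x). Apply the geometric identity 1/(1 - y) = sum_{k>=0} y^k with y = -7x:
1/(1 + 7x) = sum_{k>=0} (-7)^k x^k.
So the coefficient of x^25 is (-7)^25 = -1341068619663964900807.

-1341068619663964900807


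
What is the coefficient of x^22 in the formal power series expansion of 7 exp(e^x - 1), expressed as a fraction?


exp(e^x - 1) is the exponential generating function for the Bell numbers Bell_k: exp(e^x - 1) = sum_{k>=0} Bell_k x^k / k!.
So the coefficient of x^22 in 7 exp(e^x - 1) is 7 Bell_22 / 22!.
Computing: Bell_22 = 4506715738447323 and 22! = 1124000727777607680000, giving
7 * 4506715738447323/1124000727777607680000 = 88366975263673/3148461422346240000.

88366975263673/3148461422346240000


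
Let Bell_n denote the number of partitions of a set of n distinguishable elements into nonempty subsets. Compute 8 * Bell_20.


Bell_20 can be computed from the Bell triangle or from Dobinski's identity Bell_n = (1/e) * sum_{k>=0} k^n / k!.
Computing Bell_20 = 51724158235372.
Then 8 * 51724158235372 = 413793265882976.

413793265882976


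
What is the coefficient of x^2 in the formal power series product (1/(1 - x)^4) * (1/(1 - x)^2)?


Combine the factors: (1/(1 - x)^4) * (1/(1 - x)^2) = 1/(1 - x)^6.
Then use 1/(1 - x)^r = sum_{k>=0} C(k + r - 1, r - 1) x^k with r = 6 and k = 2:
C(7, 5) = 21.

21


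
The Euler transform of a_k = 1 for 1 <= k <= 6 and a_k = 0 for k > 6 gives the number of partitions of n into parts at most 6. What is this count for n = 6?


Partitions of 6 into parts at most 6:
Using generating function (1-x)^(-1)(1-x^2)^(-1)...(1-x^6)^(-1),
the coefficient of x^6 = 11

11


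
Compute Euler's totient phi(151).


phi(n) counts integers in [1, n] coprime to n. Using the multiplicative formula phi(n) = n * prod_{p | n} (1 - 1/p):
151 = 151, so
phi(151) = 151 * (1 - 1/151) = 150.

150


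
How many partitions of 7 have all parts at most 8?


Using the generating function (1-x)^(-1)(1-x^2)^(-1)...(1-x^8)^(-1),
the coefficient of x^7 counts these restricted partitions.
Result = 15

15


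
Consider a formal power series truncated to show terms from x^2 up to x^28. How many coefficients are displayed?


From x^2 to x^28 inclusive, the count is 28 - 2 + 1 = 27.

27


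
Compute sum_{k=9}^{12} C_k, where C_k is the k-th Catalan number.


C_9 through C_12: 4862, 16796, 58786, 208012
Sum = 4862 + 16796 + 58786 + 208012
= 288456

288456


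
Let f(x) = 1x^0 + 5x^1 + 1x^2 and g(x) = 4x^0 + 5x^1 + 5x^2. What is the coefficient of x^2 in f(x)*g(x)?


Cauchy product at x^2:
1*5 + 5*5 + 1*4
= 34

34


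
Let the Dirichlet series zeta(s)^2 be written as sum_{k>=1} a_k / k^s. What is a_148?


The Dirichlet convolution of the constant function 1 with itself gives (1 * 1)(k) = sum_{d | k} 1 = d(k), the number of positive divisors of k.
Since zeta(s) = sum_{k>=1} 1/k^s, we have zeta(s)^2 = sum_{k>=1} d(k)/k^s, so a_k = d(k).
For k = 148: the divisors are 1, 2, 4, 37, 74, 148.
Count = 6.

6


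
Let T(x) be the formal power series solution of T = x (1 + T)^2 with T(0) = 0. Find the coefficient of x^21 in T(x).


Apply the Lagrange inversion formula: if T = x * phi(T) with phi(t) = (1 + t)^2, then [x^n] T = (1/n) [t^(n-1)] phi(t)^n = (1/n) [t^(n-1)] (1 + t)^(2n) = (1/n) C(2n, n-1).
Using the identity C(2n, n-1) = C(2n, n) * n / (n+1), the unscaled factor equals C(2n, n) / (n+1) = C_n, the n-th Catalan number.
For n = 21: C_21 = C(42, 21) / 22 = 538257874440/22 = 24466267020 = 24466267020.

24466267020


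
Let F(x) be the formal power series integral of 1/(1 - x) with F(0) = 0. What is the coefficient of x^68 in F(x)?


1/(1 - x) = sum_{k>=0} x^k. Integrating termwise and using F(0) = 0 gives
F(x) = sum_{k>=0} x^(k+1) / (k+1) = sum_{m>=1} x^m / m = -ln(1 - x).
So the coefficient of x^68 is 1/68 = 1/68.

1/68


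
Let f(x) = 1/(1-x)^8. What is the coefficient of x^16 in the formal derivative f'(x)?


Differentiate: d/dx [ 1/(1-x)^r ] = r / (1-x)^(r+1).
Here r = 8, so f'(x) = 8 / (1-x)^9.
The expansion of 1/(1-x)^(r+1) has coefficient of x^n equal to C(n+r, r).
So the coefficient of x^16 in f'(x) is
8 * C(24, 8) = 8 * 735471 = 5883768

5883768


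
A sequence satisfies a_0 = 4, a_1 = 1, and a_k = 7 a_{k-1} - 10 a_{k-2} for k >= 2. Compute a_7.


The characteristic equation is t^2 - 7 t + 10 = 0, with roots r_1 = 5 and r_2 = 2 (so c_1 = r_1 + r_2, c_2 = -r_1 r_2 as required).
One can use the closed form a_n = A r_1^n + B r_2^n, but direct iteration is more reliable:
a_0 = 4, a_1 = 1, a_2 = -33, a_3 = -241, a_4 = -1357, a_5 = -7089, a_6 = -36053, a_7 = -181481.
So a_7 = -181481.

-181481


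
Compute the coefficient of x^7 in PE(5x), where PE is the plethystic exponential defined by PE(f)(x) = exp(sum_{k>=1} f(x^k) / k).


With f(x) = 5x, the exponent is sum_{k>=1} 5 x^k / k = 5 * (-ln(1 - x)). Exponentiating:
PE(5x) = exp(-5 ln(1 - x)) = 1/(1 - x)^5.
By the negative binomial expansion, [x^n] 1/(1 - x)^5 = C(n + 4, 4).
For n = 7: C(11, 4) = 330.

330


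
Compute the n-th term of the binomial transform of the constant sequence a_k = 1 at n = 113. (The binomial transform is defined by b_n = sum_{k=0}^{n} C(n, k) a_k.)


With a_k = 1 for all k, b_n = sum_{k=0}^{n} C(n, k) = 2^n by the binomial theorem.
For n = 113: 2^113 = 10384593717069655257060992658440192.

10384593717069655257060992658440192


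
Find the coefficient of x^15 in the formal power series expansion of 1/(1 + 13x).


Write 1/(1 + c x) = 1/(1 - (-c) x) and apply the geometric-series identity
1/(1 - y) = sum_{k>=0} y^k to get 1/(1 + c x) = sum_{k>=0} (-c)^k x^k.
So the coefficient of x^k is (-c)^k = (-1)^k * c^k.
Here c = 13 and k = 15:
(-13)^15 = -1 * 51185893014090757 = -51185893014090757

-51185893014090757


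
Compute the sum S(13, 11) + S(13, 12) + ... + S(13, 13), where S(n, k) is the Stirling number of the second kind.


By definition, S(n, k) counts partitions of an n-set into exactly k nonempty blocks.
Computing row n = 13 for k = 11..13:
S(13, k): 2431, 78, 1
Sum = 2510.

2510


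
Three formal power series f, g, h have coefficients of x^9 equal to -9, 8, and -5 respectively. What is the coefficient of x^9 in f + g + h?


Series addition is componentwise:
-9 + 8 + -5
= -6

-6


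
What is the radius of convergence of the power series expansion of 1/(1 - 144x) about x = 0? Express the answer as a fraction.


Expanding 1/(1 - 144x) = sum_{k>=0} 144^k x^k, the series converges when |144x| < 1, i.e., |x| < 1/144.
So the radius of convergence is 1/144 = 1/144.

1/144


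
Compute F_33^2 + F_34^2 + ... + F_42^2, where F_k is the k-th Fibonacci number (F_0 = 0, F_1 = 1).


There is a standard identity sum_{k=0}^{N} F_k^2 = F_N * F_{N+1} (proved inductively from the telescoping relation F_k^2 = F_k F_{k+1} - F_{k-1} F_k). Then
sum_{k=33}^{42} F_k^2 = F_42 F_43 - F_32 F_33.
Computing: F_42 = 267914296, F_43 = 433494437, F_32 = 2178309, F_33 = 3524578.
Sum = 267914296 * 433494437 - 2178309 * 3524578 = 116131679288792750.

116131679288792750


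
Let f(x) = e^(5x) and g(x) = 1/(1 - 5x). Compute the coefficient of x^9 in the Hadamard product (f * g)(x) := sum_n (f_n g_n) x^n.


Expanding: f_k = 5^k/k! (from e^(5x)) and g_k = 5^k (from 1/(1 - 5x)). So the Hadamard coefficient (f * g)_k = 5^k 5^k / k! = (25)^k / k!.
For k = 9: 25^9/9! = 3814697265625/362880 = 762939453125/72576.

762939453125/72576


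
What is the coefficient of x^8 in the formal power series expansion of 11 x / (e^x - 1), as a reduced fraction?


The exponential generating function for Bernoulli numbers is
x / (e^x - 1) = sum_{k>=0} B_k x^k / k!.
So the coefficient of x^8 in 11 x / (e^x - 1) is 11 B_8 / 8!.
Computing: B_8 = -1/30, 8! = 40320, giving
11 * -1/30 / 40320 = -11/1209600.

-11/1209600


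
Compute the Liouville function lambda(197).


The Liouville function is lambda(k) = (-1)^Omega(k), where Omega(k) counts the prime factors of k with multiplicity.
Factoring: 197 = 197, so Omega(197) = 1.
lambda(197) = (-1)^1 = -1.

-1


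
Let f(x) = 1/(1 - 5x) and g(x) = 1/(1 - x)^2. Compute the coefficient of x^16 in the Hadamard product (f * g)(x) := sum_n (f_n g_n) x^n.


f has coefficients f_k = 5^k. For g = 1/(1 - x)^2 the coefficient is g_k = C(k + 1, 1) = k + 1. The Hadamard coefficient is (f * g)_k = 5^k * (k + 1).
For k = 16: 5^16 * 17 = 152587890625 * 17 = 2593994140625.

2593994140625


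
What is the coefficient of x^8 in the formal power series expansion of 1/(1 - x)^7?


The expansion 1/(1 - x)^r = sum_{k>=0} C(k + r - 1, r - 1) x^k follows from the multiset / negative-binomial theorem (or from repeated differentiation of the geometric series).
For r = 7 and k = 8:
C(14, 6) = 87178291200 / (720 * 40320) = 3003.

3003


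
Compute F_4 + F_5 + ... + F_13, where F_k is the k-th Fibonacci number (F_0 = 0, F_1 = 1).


Use the identity sum_{k=0}^{N} F_k = F_{N+2} - 1 (which follows from F_{k+2} - F_{k+1} = F_k). Then
sum_{k=4}^{13} F_k = (F_{15} - 1) - (F_{5} - 1) = F_{15} - F_{5}.
Computing: F_{15} = 610, F_{5} = 5, so
Sum = 610 - 5 = 605.

605


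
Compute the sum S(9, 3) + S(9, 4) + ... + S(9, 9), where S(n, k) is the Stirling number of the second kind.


By definition, S(n, k) counts partitions of an n-set into exactly k nonempty blocks.
Computing row n = 9 for k = 3..9:
S(9, k): 3025, 7770, 6951, 2646, 462, 36, 1
Sum = 20891.

20891


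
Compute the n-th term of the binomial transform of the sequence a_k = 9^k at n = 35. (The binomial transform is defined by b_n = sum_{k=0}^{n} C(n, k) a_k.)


With a_k = 9^k, b_n = sum_{k=0}^{n} C(n, k) 9^k = (1 + 9)^n by the binomial theorem.
For n = 35: (1 + 9)^35 = 10^35 = 100000000000000000000000000000000000.

100000000000000000000000000000000000


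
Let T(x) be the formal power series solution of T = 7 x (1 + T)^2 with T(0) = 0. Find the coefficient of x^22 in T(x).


Apply the Lagrange inversion formula: if T = 7 x * phi(T) with phi(t) = (1 + t)^2, then [x^n] T = 7^n * (1/n) [t^(n-1)] phi(t)^n = 7^n * (1/n) [t^(n-1)] (1 + t)^(2n) = 7^n * (1/n) C(2n, n-1).
Using the identity C(2n, n-1) = C(2n, n) * n / (n+1), the unscaled factor equals C(2n, n) / (n+1) = C_n, the n-th Catalan number.
For n = 22: C_22 = C(44, 22) / 23 = 2104098963720/23 = 91482563640.
With the 7^22 = 3909821048582988049 factor, the coefficient is 3909821048582988049 * 91482563640 = 357680452898004736014001938360.

357680452898004736014001938360


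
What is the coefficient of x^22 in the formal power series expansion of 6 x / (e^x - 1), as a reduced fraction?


The exponential generating function for Bernoulli numbers is
x / (e^x - 1) = sum_{k>=0} B_k x^k / k!.
So the coefficient of x^22 in 6 x / (e^x - 1) is 6 B_22 / 22!.
Computing: B_22 = 854513/138, 22! = 1124000727777607680000, giving
6 * 854513/138 / 1124000727777607680000 = 77683/2350183339898634240000.

77683/2350183339898634240000


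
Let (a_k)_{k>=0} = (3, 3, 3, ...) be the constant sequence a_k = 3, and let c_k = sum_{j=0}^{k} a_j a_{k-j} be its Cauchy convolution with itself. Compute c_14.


Since a_j = 3 for all j >= 0, the convolution sum becomes
c_k = sum_{j=0}^{k} 3 * 3 = 9 * (k + 1).
Equivalently, the generating function of (a_k) is 3/(1 - x) and its square is 9/(1 - x)^2 = sum_{k>=0} 9(k + 1) x^k.
For k = 14: 9 * 15 = 135.

135


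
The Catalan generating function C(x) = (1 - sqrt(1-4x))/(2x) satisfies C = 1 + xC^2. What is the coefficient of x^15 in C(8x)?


Substituting x -> 8x scales the n-th coefficient by 8^n, so [x^15] C(8x) = 8^15 * C_15.
C_15 = C(2*15, 15)/(16) = 155117520/16 = 9694845.
So 8^15 * 9694845 = 35184372088832 * 9694845 = 341107033823552471040.

341107033823552471040


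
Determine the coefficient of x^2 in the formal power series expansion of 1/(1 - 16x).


The geometric series identity gives 1/(1 - c x) = sum_{k>=0} c^k x^k, so the coefficient of x^k is c^k.
Here c = 16 and k = 2.
Computing: 16^2 = 256

256


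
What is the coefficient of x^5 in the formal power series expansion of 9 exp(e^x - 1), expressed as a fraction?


exp(e^x - 1) is the exponential generating function for the Bell numbers Bell_k: exp(e^x - 1) = sum_{k>=0} Bell_k x^k / k!.
So the coefficient of x^5 in 9 exp(e^x - 1) is 9 Bell_5 / 5!.
Computing: Bell_5 = 52 and 5! = 120, giving
9 * 52/120 = 39/10.

39/10


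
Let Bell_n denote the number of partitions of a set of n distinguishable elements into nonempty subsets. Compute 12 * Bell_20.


Bell_20 can be computed from the Bell triangle or from Dobinski's identity Bell_n = (1/e) * sum_{k>=0} k^n / k!.
Computing Bell_20 = 51724158235372.
Then 12 * 51724158235372 = 620689898824464.

620689898824464


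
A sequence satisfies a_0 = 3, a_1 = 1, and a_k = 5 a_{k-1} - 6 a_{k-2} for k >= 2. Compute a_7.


The characteristic equation is t^2 - 5 t + 6 = 0, with roots r_1 = 3 and r_2 = 2 (so c_1 = r_1 + r_2, c_2 = -r_1 r_2 as required).
One can use the closed form a_n = A r_1^n + B r_2^n, but direct iteration is more reliable:
a_0 = 3, a_1 = 1, a_2 = -13, a_3 = -71, a_4 = -277, a_5 = -959, a_6 = -3133, a_7 = -9911.
So a_7 = -9911.

-9911


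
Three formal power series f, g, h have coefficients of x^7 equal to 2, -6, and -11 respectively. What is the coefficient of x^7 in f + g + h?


Series addition is componentwise:
2 + -6 + -11
= -15

-15


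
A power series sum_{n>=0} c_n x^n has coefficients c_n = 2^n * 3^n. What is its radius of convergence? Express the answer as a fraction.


By the root test (Cauchy-Hadamard), the radius is R = 1 / limsup_n |c_n|^(1/n).
Here |c_n|^(1/n) = (2^n * 3^n)^(1/n) = 2 * 3 = 6 for all n.
So R = 1/6 = 1/6.

1/6


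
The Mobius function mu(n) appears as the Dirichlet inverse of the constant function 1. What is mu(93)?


93 = 3 * 31 (all distinct primes).
mu(93) = (-1)^2 = 1

1


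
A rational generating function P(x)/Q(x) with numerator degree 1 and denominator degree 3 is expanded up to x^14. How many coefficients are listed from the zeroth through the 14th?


Expanding up to x^14 gives the coefficients for x^0, x^1, ..., x^14.
That is 14 + 1 = 15 coefficients in total.

15


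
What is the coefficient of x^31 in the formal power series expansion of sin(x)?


The Maclaurin series is sin(t) = sum_{k>=0} (-1)^k t^(2k+1) / (2k+1)!, so substituting t = x, only odd powers of x are nonzero, with coefficient of x^(2k+1) equal to (-1)^k / (2k+1)!.
Write 31 = 2*15 + 1, giving the coefficient (-1)^15 / 31! = -1/8222838654177922817725562880000000 = -1/8222838654177922817725562880000000.

-1/8222838654177922817725562880000000


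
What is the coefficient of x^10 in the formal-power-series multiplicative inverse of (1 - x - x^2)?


Let the inverse be f(x) = sum_{k>=0} a_k x^k. From f(x) * (1 - x - x^2) = 1 and matching coefficients:
 x^0: a_0 = 1.
 x^1: a_1 - a_0 = 0, so a_1 = 1.
 x^k (k >= 2): a_k - a_{k-1} - a_{k-2} = 0, i.e. a_k = a_{k-1} + a_{k-2}.
This is the Fibonacci-type recurrence shifted so that a_0 = a_1 = 1.
Iterating: a_0=1, a_1=1, a_2=2, a_3=3, a_4=5, a_5=8, a_6=13, a_7=21, a_8=34, a_9=55, ...
a_10 = 89.

89


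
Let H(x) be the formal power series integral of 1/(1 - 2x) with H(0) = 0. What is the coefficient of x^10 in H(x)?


1/(1 - 2x) = sum_{k>=0} 2^k x^k. Integrating termwise with H(0) = 0:
H(x) = sum_{k>=0} 2^k x^(k+1) / (k+1) = sum_{m>=1} 2^(m-1) x^m / m.
For m = 10: 2^9/10 = 512/10 = 256/5.

256/5


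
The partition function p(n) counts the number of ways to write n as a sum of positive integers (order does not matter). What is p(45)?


Using the generating function prod_{k>=1} 1/(1-x^k), we compute p(45).
By dynamic programming over parts 1 through 45:
p(45) = 89134

89134


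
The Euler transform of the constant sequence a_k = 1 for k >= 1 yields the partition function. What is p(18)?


The Euler transform converts the sequence a_k = 1 into the number of integer partitions.
Using the recurrence or dynamic programming:
p(18) = 385

385


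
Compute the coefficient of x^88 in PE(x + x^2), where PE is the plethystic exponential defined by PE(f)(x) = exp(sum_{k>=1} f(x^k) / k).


With f(x) = x + x^2, the exponent is sum_{k>=1} (x^k + x^(2k)) / k = -ln(1 - x) - ln(1 - x^2). Exponentiating:
PE(x + x^2) = 1 / ((1 - x)(1 - x^2)).
This is the generating function for partitions of n into parts of size 1 or 2. The number of 2's can be any j in 0..44, and the rest are 1's, so
[x^88] = floor(88/2) + 1 = 45.

45


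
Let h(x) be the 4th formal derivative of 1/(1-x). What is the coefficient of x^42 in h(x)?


Differentiating 4 times: d^4/dx^4 [1/(1-x)] = 4!/(1-x)^5.
The expansion 1/(1-x)^5 = sum_{k>=0} C(k+4, 4) x^k, so the coefficient of x^n in 4!/(1-x)^5 is 4! * C(n+4, 4).
For n = 42: 24 * C(46, 4) = 24 * 163185 = 3916440

3916440


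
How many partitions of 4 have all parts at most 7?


Using the generating function (1-x)^(-1)(1-x^2)^(-1)...(1-x^7)^(-1),
the coefficient of x^4 counts these restricted partitions.
Result = 5

5


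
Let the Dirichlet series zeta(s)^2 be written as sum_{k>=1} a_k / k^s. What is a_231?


The Dirichlet convolution of the constant function 1 with itself gives (1 * 1)(k) = sum_{d | k} 1 = d(k), the number of positive divisors of k.
Since zeta(s) = sum_{k>=1} 1/k^s, we have zeta(s)^2 = sum_{k>=1} d(k)/k^s, so a_k = d(k).
For k = 231: the divisors are 1, 3, 7, 11, 21, 33, 77, 231.
Count = 8.

8


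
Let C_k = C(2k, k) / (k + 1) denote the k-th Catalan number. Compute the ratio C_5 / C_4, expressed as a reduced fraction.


Using C_k = (2k)! / (k! (k+1)!), the ratio C_{k+1}/C_k simplifies to
C_{k+1}/C_k = [(2k+2)! / ((k+1)! (k+2)!)] * [k! (k+1)! / (2k)!]
 = (2k+2)(2k+1) / ((k+1)(k+2)) = 2(2k+1) / (k+2).
For k = 4: 2(2*4 + 1) / (4 + 2) = 18/6 = 3.

3


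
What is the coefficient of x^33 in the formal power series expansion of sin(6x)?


The Maclaurin series is sin(t) = sum_{k>=0} (-1)^k t^(2k+1) / (2k+1)!, so substituting t = 6x, only odd powers of x are nonzero, with coefficient of x^(2k+1) equal to (-1)^k 6^(2k+1) / (2k+1)!.
Write 33 = 2*16 + 1, giving the coefficient (-1)^16 * 6^33 / 33! = 47751966659678405306351616/8683317618811886495518194401280000000 = 1549681956/281797412198567890625.

1549681956/281797412198567890625


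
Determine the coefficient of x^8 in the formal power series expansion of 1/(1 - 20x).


The geometric series identity gives 1/(1 - c x) = sum_{k>=0} c^k x^k, so the coefficient of x^k is c^k.
Here c = 20 and k = 8.
Computing: 20^8 = 25600000000

25600000000


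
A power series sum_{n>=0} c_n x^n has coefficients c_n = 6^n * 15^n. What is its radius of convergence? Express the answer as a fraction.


By the root test (Cauchy-Hadamard), the radius is R = 1 / limsup_n |c_n|^(1/n).
Here |c_n|^(1/n) = (6^n * 15^n)^(1/n) = 6 * 15 = 90 for all n.
So R = 1/90 = 1/90.

1/90


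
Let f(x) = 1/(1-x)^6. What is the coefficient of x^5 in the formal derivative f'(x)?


Differentiate: d/dx [ 1/(1-x)^r ] = r / (1-x)^(r+1).
Here r = 6, so f'(x) = 6 / (1-x)^7.
The expansion of 1/(1-x)^(r+1) has coefficient of x^n equal to C(n+r, r).
So the coefficient of x^5 in f'(x) is
6 * C(11, 6) = 6 * 462 = 2772

2772


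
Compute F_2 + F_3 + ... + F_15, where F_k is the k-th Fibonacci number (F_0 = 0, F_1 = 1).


Use the identity sum_{k=0}^{N} F_k = F_{N+2} - 1 (which follows from F_{k+2} - F_{k+1} = F_k). Then
sum_{k=2}^{15} F_k = (F_{17} - 1) - (F_{3} - 1) = F_{17} - F_{3}.
Computing: F_{17} = 1597, F_{3} = 2, so
Sum = 1597 - 2 = 1595.

1595


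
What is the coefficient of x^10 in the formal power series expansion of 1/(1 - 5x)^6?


The general identity 1/(1 - c x)^r = sum_{k>=0} c^k C(k + r - 1, r - 1) x^k follows by substituting y = c x into 1/(1 - y)^r = sum_{k>=0} C(k + r - 1, r - 1) y^k.
For c = 5, r = 6, k = 10:
5^10 * C(15, 5) = 9765625 * 3003 = 29326171875.

29326171875


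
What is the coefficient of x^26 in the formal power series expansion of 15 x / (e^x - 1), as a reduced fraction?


The exponential generating function for Bernoulli numbers is
x / (e^x - 1) = sum_{k>=0} B_k x^k / k!.
So the coefficient of x^26 in 15 x / (e^x - 1) is 15 B_26 / 26!.
Computing: B_26 = 8553103/6, 26! = 403291461126605635584000000, giving
15 * 8553103/6 / 403291461126605635584000000 = 657931/12408968034664788787200000.

657931/12408968034664788787200000


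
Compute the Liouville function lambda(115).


The Liouville function is lambda(k) = (-1)^Omega(k), where Omega(k) counts the prime factors of k with multiplicity.
Factoring: 115 = 5 * 23, so Omega(115) = 2.
lambda(115) = (-1)^2 = 1.

1


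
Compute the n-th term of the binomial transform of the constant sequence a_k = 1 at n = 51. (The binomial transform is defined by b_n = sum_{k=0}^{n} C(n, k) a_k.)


With a_k = 1 for all k, b_n = sum_{k=0}^{n} C(n, k) = 2^n by the binomial theorem.
For n = 51: 2^51 = 2251799813685248.

2251799813685248


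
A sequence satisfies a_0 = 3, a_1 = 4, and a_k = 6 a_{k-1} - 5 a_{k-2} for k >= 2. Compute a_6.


The characteristic equation is t^2 - 6 t + 5 = 0, with roots r_1 = 5 and r_2 = 1 (so c_1 = r_1 + r_2, c_2 = -r_1 r_2 as required).
One can use the closed form a_n = A r_1^n + B r_2^n, but direct iteration is more reliable:
a_0 = 3, a_1 = 4, a_2 = 9, a_3 = 34, a_4 = 159, a_5 = 784, a_6 = 3909.
So a_6 = 3909.

3909


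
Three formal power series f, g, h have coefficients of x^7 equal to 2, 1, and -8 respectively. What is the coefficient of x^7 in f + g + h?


Series addition is componentwise:
2 + 1 + -8
= -5

-5


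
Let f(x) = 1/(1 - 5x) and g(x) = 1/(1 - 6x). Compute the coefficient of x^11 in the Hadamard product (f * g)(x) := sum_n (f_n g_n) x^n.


f has coefficients f_k = 5^k and g has coefficients g_k = 6^k, so the Hadamard product has coefficient (f*g)_k = 5^k * 6^k = 30^k.
For k = 11: 30^11 = 17714700000000000.

17714700000000000


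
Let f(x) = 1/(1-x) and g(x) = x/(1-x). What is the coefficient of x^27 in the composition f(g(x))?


First simplify the composition: f(g(x)) = 1/(1 - x/(1-x)) = (1-x)/((1-x) - x) = (1-x)/(1-2x).
Now extract the coefficient. Write (1-x)/(1-2x) = 1/(1-2x) - x/(1-2x).
The coefficient of x^n in 1/(1-2x) is 2^n, and in x/(1-2x) is 2^(n-1) (for n >= 1).
So the coefficient of x^27 is 2^27 - 2^26 = 134217728 - 67108864 = 67108864.

67108864


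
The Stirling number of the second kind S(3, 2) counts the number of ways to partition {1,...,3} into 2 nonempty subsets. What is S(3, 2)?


Using the explicit formula S(n,k) = (1/k!) sum_{j=0}^{k} (-1)^(k-j) C(k,j) j^n:
S(3, 2) = 3
Equivalently, S(n,k) is n! times the coefficient of x^n in the EGF (e^x - 1)^k / k!.

3


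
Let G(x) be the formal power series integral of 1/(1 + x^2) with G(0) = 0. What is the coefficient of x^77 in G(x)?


1/(1 + x^2) = sum_{j>=0} (-1)^j x^(2j). Integrating termwise with G(0) = 0:
G(x) = sum_{j>=0} (-1)^j x^(2j+1) / (2j+1) = arctan(x).
Only odd powers are nonzero. For x^77 write 77 = 2*38 + 1, giving
(-1)^38 / 77 = 1/77 = 1/77.

1/77


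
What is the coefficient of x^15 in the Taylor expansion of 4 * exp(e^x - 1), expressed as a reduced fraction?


exp(e^x - 1) = sum_{k>=0} Bell_k x^k / k!, where Bell_k is the k-th Bell number.
So the coefficient of x^15 is 4 * Bell_15 / 15!.
Computing: Bell_15 = 1382958545 and 15! = 1307674368000, giving
4 * 1382958545/1307674368000 = 276591709/65383718400.

276591709/65383718400


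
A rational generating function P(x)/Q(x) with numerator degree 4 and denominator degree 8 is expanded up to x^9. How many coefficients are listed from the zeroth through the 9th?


Expanding up to x^9 gives the coefficients for x^0, x^1, ..., x^9.
That is 9 + 1 = 10 coefficients in total.

10


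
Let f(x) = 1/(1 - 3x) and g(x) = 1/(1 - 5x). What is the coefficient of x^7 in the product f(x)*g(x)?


The coefficient of x^n in f*g is the Cauchy product: sum_{k=0}^{n} a^k * b^(n-k).
With a=3, b=5, n=7:
sum_{k=0}^{7} 3^k * 5^(7-k)
= 192032

192032


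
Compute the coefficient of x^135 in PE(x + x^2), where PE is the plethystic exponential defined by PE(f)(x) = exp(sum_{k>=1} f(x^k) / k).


With f(x) = x + x^2, the exponent is sum_{k>=1} (x^k + x^(2k)) / k = -ln(1 - x) - ln(1 - x^2). Exponentiating:
PE(x + x^2) = 1 / ((1 - x)(1 - x^2)).
This is the generating function for partitions of n into parts of size 1 or 2. The number of 2's can be any j in 0..67, and the rest are 1's, so
[x^135] = floor(135/2) + 1 = 68.

68


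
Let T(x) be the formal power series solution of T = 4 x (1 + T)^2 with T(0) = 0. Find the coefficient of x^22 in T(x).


Apply the Lagrange inversion formula: if T = 4 x * phi(T) with phi(t) = (1 + t)^2, then [x^n] T = 4^n * (1/n) [t^(n-1)] phi(t)^n = 4^n * (1/n) [t^(n-1)] (1 + t)^(2n) = 4^n * (1/n) C(2n, n-1).
Using the identity C(2n, n-1) = C(2n, n) * n / (n+1), the unscaled factor equals C(2n, n) / (n+1) = C_n, the n-th Catalan number.
For n = 22: C_22 = C(44, 22) / 23 = 2104098963720/23 = 91482563640.
With the 4^22 = 17592186044416 factor, the coefficient is 17592186044416 * 91482563640 = 1609378279375006586634240.

1609378279375006586634240


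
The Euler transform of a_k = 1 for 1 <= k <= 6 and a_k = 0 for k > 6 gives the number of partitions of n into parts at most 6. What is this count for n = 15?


Partitions of 15 into parts at most 6:
Using generating function (1-x)^(-1)(1-x^2)^(-1)...(1-x^6)^(-1),
the coefficient of x^15 = 110

110


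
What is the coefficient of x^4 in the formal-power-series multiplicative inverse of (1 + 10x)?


The inverse is 1/(1 + 10x). Apply the geometric identity 1/(1 - y) = sum_{k>=0} y^k with y = -10x:
1/(1 + 10x) = sum_{k>=0} (-10)^k x^k.
So the coefficient of x^4 is (-10)^4 = 10000.

10000


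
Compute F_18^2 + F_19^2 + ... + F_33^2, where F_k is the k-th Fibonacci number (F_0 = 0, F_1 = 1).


There is a standard identity sum_{k=0}^{N} F_k^2 = F_N * F_{N+1} (proved inductively from the telescoping relation F_k^2 = F_k F_{k+1} - F_{k-1} F_k). Then
sum_{k=18}^{33} F_k^2 = F_33 F_34 - F_17 F_18.
Computing: F_33 = 3524578, F_34 = 5702887, F_17 = 1597, F_18 = 2584.
Sum = 3524578 * 5702887 - 1597 * 2584 = 20100265930038.

20100265930038


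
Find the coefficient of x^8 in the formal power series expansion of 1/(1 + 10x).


Write 1/(1 + c x) = 1/(1 - (-c) x) and apply the geometric-series identity
1/(1 - y) = sum_{k>=0} y^k to get 1/(1 + c x) = sum_{k>=0} (-c)^k x^k.
So the coefficient of x^k is (-c)^k = (-1)^k * c^k.
Here c = 10 and k = 8:
(-10)^8 = 1 * 100000000 = 100000000

100000000


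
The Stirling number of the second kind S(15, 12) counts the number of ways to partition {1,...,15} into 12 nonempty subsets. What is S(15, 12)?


Using the explicit formula S(n,k) = (1/k!) sum_{j=0}^{k} (-1)^(k-j) C(k,j) j^n:
S(15, 12) = 106470
Equivalently, S(n,k) is n! times the coefficient of x^n in the EGF (e^x - 1)^k / k!.

106470


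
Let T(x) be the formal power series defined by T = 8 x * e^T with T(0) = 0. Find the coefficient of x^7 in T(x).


Apply the Lagrange inversion formula: if T = 8 x * phi(T) with phi(t) = e^t, then
[x^n] T = 8^n * (1/n) [t^(n-1)] phi(t)^n = 8^n * (1/n) [t^(n-1)] e^(n t) = 8^n * (1/n) * n^(n-1) / (n-1)! = 8^n * n^(n-1) / n!.
When c = 1 this is the Cayley count of rooted labeled trees on n vertices, divided by n!.
For n = 7: 8^7 * 7^6 / 7! = 2097152 * 117649/5040 = 2202927104/45.

2202927104/45


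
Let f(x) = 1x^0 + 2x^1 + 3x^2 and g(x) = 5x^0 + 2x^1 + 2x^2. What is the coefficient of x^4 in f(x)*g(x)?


Cauchy product at x^4:
3*2
= 6

6


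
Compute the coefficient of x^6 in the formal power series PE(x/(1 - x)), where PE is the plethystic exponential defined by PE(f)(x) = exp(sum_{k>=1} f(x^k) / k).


For f(x) = x/(1 - x) we have
sum_{k>=1} f(x^k) / k = sum_{k>=1} (1/k) * x^k / (1 - x^k) = sum_{k, m >= 1} x^(k m) / k,
which after exponentiating simplifies to
PE(x/(1 - x)) = prod_{k>=1} 1 / (1 - x^k).
This is the generating function for the partition function p(n), so the coefficient of x^6 is p(6).
Computing p(6) by dynamic programming over parts 1, 2, ..., 6: p(6) = 11.

11


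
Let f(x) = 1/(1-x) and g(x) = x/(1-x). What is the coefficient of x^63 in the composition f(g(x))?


First simplify the composition: f(g(x)) = 1/(1 - x/(1-x)) = (1-x)/((1-x) - x) = (1-x)/(1-2x).
Now extract the coefficient. Write (1-x)/(1-2x) = 1/(1-2x) - x/(1-2x).
The coefficient of x^n in 1/(1-2x) is 2^n, and in x/(1-2x) is 2^(n-1) (for n >= 1).
So the coefficient of x^63 is 2^63 - 2^62 = 9223372036854775808 - 4611686018427387904 = 4611686018427387904.

4611686018427387904


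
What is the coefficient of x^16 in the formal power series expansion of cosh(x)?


The Maclaurin series is cosh(t) = sum_{m>=0} t^(2m) / (2m)!, so substituting t = x, only even powers of x are nonzero, with coefficient of x^(2m) equal to 1 / (2m)!.
For x^16 the coefficient is 1/16! = 1/20922789888000 = 1/20922789888000.

1/20922789888000


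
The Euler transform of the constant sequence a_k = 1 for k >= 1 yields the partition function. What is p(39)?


The Euler transform converts the sequence a_k = 1 into the number of integer partitions.
Using the recurrence or dynamic programming:
p(39) = 31185

31185


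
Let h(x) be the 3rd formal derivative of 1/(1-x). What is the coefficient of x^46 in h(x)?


Differentiating 3 times: d^3/dx^3 [1/(1-x)] = 3!/(1-x)^4.
The expansion 1/(1-x)^4 = sum_{k>=0} C(k+3, 3) x^k, so the coefficient of x^n in 3!/(1-x)^4 is 3! * C(n+3, 3).
For n = 46: 6 * C(49, 3) = 6 * 18424 = 110544

110544


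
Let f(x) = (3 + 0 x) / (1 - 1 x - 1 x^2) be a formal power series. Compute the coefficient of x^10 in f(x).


Write f(x) = sum_{k>=0} a_k x^k. Multiplying both sides by 1 - 1 x - 1 x^2 gives
(1 - 1 x - 1 x^2) sum_{k>=0} a_k x^k = 3 + 0 x.
Matching coefficients:
 x^0: a_0 = 3
 x^1: a_1 - 1 a_0 = 0  =>  a_1 = 1*3 + 0 = 3
 x^k (k >= 2): a_k = 1 a_{k-1} + 1 a_{k-2}.
Iterating: a_2 = 6, a_3 = 9, a_4 = 15, a_5 = 24, a_6 = 39, a_7 = 63, a_8 = 102, a_9 = 165, a_10 = 267.
So the coefficient of x^10 is 267.

267


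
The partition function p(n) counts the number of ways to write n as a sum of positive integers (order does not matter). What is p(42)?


Using the generating function prod_{k>=1} 1/(1-x^k), we compute p(42).
By dynamic programming over parts 1 through 42:
p(42) = 53174

53174


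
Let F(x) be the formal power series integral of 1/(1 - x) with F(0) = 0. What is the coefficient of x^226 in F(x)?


1/(1 - x) = sum_{k>=0} x^k. Integrating termwise and using F(0) = 0 gives
F(x) = sum_{k>=0} x^(k+1) / (k+1) = sum_{m>=1} x^m / m = -ln(1 - x).
So the coefficient of x^226 is 1/226 = 1/226.

1/226
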